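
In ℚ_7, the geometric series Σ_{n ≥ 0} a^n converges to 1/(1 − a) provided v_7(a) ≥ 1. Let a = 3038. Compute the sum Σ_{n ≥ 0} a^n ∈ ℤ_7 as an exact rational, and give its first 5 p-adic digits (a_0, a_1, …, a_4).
Σ a^n = 1/(1 − a) = -1/3037;  first 5 digits = (1, 0, 6, 1, 2)

v_7(a) = 2 ≥ 1, so the series converges in ℤ_7 to 1/(1 − a) = 1/(1 − 3038) = -1/3037. Expand this rational in ℤ_7: compute digits iteratively via d_i = x_i mod 7, x_{i+1} = (x_i − d_i)/7. The first 5 digits are (1, 0, 6, 1, 2).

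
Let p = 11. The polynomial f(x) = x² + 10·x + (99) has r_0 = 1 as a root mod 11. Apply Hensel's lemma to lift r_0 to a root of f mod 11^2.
r_1 = 12 (mod 121)

Hensel: r_{i+1} = r_i − f(r_i)·(f′(r_i))^{-1} mod 11^{i+2}, f′(x) = 2x + 10. Iterate:
  r_0 = 1 (mod 11)
  r_1 = 12 (mod 121)
Final: r = 12 satisfies f(r) ≡ 0 mod 11^2.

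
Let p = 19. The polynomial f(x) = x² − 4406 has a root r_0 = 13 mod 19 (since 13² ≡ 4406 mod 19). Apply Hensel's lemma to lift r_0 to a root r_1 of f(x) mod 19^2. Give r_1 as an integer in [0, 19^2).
r_1 = 51 (mod 361)

Hensel's recurrence: r_{i+1} = r_i − f(r_i)·(f′(r_i))^{-1} mod 19^{i+2}, with f′(x) = 2x. Iterate:
  r_0 = 13 (mod 19)
  r_1 = 51 (mod 361)
Final: r_1 = 51, and one checks f(r_1) ≡ 0 mod 19^2.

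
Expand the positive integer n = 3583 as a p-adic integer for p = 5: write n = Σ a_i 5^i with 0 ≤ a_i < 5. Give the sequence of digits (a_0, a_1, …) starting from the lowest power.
(a_0, a_1, …) = (3, 1, 3, 3, 0, 1)

Repeated division by 5 gives the digits low-to-high: 3583 = 3 + 1·5^1 + 3·5^2 + 3·5^3 + 1·5^5. Digit sequence: (3, 1, 3, 3, 0, 1).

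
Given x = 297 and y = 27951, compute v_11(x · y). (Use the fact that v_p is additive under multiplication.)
v_11(8301447) = 4

v_p(x) = 1 (factor: 297 = 11^1 · 27); v_p(y) = 3 (factor: 27951 = 11^3 · 21). Additivity: v_p(xy) = v_p(x) + v_p(y) = 1 + 3 = 4. (Direct check: xy = 8301447 = 11^4 · (567).)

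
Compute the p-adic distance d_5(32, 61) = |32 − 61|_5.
d_5(32, 61) = 1

Step 1 — x − y = 32 − 61 = -29. Step 2 — v_5(-29) = 0 (factor: -29 = −(5^0 · 29); the sign does not affect v_p). Step 3 — |x − y|_5 = 5^{0} = 1.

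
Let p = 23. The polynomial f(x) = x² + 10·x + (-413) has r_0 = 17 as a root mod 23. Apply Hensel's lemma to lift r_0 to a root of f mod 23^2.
r_1 = 40 (mod 529)

Hensel: r_{i+1} = r_i − f(r_i)·(f′(r_i))^{-1} mod 23^{i+2}, f′(x) = 2x + 10. Iterate:
  r_0 = 17 (mod 23)
  r_1 = 40 (mod 529)
Final: r = 40 satisfies f(r) ≡ 0 mod 23^2.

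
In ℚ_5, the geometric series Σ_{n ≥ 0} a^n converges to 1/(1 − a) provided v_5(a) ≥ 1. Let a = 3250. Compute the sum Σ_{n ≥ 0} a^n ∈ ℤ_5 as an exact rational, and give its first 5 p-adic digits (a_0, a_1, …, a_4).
Σ a^n = 1/(1 − a) = -1/3249;  first 5 digits = (1, 0, 0, 1, 0)

v_5(a) = 3 ≥ 1, so the series converges in ℤ_5 to 1/(1 − a) = 1/(1 − 3250) = -1/3249. Expand this rational in ℤ_5: compute digits iteratively via d_i = x_i mod 5, x_{i+1} = (x_i − d_i)/5. The first 5 digits are (1, 0, 0, 1, 0).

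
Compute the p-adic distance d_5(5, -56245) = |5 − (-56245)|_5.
d_5(5, -56245) = 1/3125

Step 1 — x − y = 5 − (-56245) = 56250. Step 2 — v_5(56250) = 5 (factor: 56250 = (5^5 · 18); the sign does not affect v_p). Step 3 — |x − y|_5 = 5^{-5} = 1/3125.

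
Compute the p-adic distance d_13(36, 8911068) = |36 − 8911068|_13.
d_13(36, 8911068) = 1/371293

Step 1 — x − y = 36 − 8911068 = -8911032. Step 2 — v_13(-8911032) = 5 (factor: -8911032 = −(13^5 · 24); the sign does not affect v_p). Step 3 — |x − y|_13 = 13^{-5} = 1/371293.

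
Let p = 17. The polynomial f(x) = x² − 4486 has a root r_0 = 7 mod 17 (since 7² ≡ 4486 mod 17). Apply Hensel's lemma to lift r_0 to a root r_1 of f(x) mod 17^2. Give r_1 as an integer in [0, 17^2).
r_1 = 262 (mod 289)

Hensel's recurrence: r_{i+1} = r_i − f(r_i)·(f′(r_i))^{-1} mod 17^{i+2}, with f′(x) = 2x. Iterate:
  r_0 = 7 (mod 17)
  r_1 = 262 (mod 289)
Final: r_1 = 262, and one checks f(r_1) ≡ 0 mod 17^2.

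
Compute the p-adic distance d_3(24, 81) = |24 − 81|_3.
d_3(24, 81) = 1/3

Step 1 — x − y = 24 − 81 = -57. Step 2 — v_3(-57) = 1 (factor: -57 = −(3^1 · 19); the sign does not affect v_p). Step 3 — |x − y|_3 = 3^{-1} = 1/3.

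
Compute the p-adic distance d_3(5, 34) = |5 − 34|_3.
d_3(5, 34) = 1

Step 1 — x − y = 5 − 34 = -29. Step 2 — v_3(-29) = 0 (factor: -29 = −(3^0 · 29); the sign does not affect v_p). Step 3 — |x − y|_3 = 3^{0} = 1.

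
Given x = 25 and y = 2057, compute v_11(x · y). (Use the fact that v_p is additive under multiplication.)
v_11(51425) = 2

v_p(x) = 0 (factor: 25 = 11^0 · 25); v_p(y) = 2 (factor: 2057 = 11^2 · 17). Additivity: v_p(xy) = v_p(x) + v_p(y) = 0 + 2 = 2. (Direct check: xy = 51425 = 11^2 · (425).)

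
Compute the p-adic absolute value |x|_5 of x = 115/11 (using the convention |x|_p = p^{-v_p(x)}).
|115/11|_5 = 1/5

Step 1 — compute v_5(x) by factoring powers of 5 out of the numerator and denominator: v_5(115/11) = 1. Step 2 — apply |x|_p = p^{-v_p(x)} = 5^{-1} = 1/5.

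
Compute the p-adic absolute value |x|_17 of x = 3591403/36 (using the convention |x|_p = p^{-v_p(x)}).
|3591403/36|_17 = 1/83521

Step 1 — compute v_17(x) by factoring powers of 17 out of the numerator and denominator: v_17(3591403/36) = 4. Step 2 — apply |x|_p = p^{-v_p(x)} = 17^{-4} = 1/83521.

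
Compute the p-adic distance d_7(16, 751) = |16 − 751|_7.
d_7(16, 751) = 1/49

Step 1 — x − y = 16 − 751 = -735. Step 2 — v_7(-735) = 2 (factor: -735 = −(7^2 · 15); the sign does not affect v_p). Step 3 — |x − y|_7 = 7^{-2} = 1/49.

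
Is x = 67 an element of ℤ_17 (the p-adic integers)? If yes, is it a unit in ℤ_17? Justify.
x ∈ ℤ_17^× (unit); v_17(x) = 0

ℤ_17 = {x ∈ ℚ_17 : v_17(x) ≥ 0} and ℤ_17^× = {x ∈ ℤ_17 : v_17(x) = 0}. Here v_17(67) = v_17(num) − v_17(den) = 0; compare against these criteria.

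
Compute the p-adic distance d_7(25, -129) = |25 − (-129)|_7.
d_7(25, -129) = 1/7

Step 1 — x − y = 25 − (-129) = 154. Step 2 — v_7(154) = 1 (factor: 154 = (7^1 · 22); the sign does not affect v_p). Step 3 — |x − y|_7 = 7^{-1} = 1/7.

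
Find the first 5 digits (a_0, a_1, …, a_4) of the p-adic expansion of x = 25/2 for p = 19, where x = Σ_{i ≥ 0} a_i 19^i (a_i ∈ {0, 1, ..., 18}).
(a_0, …, a_4) = (3, 10, 9, 9, 9)

v_19(25/2) = 0 (numerator and denominator both coprime to 19), so x ∈ ℤ_19^×. Compute digits iteratively via a_i = x_i mod 19, x_{i+1} = (x_i − a_i)/19, with x_0 = x:
  x_0 = 25/2;  a_0 = 3;  x_1 = (x_0 − 3)/19 = 1/2
  x_1 = 1/2;  a_1 = 10;  x_2 = (x_1 − 10)/19 = -1/2
  x_2 = -1/2;  a_2 = 9;  x_3 = (x_2 − 9)/19 = -1/2
  x_3 = -1/2;  a_3 = 9;  x_4 = (x_3 − 9)/19 = -1/2
  x_4 = -1/2;  a_4 = 9;  x_5 = (x_4 − 9)/19 = -1/2
Digits: (3, 10, 9, 9, 9).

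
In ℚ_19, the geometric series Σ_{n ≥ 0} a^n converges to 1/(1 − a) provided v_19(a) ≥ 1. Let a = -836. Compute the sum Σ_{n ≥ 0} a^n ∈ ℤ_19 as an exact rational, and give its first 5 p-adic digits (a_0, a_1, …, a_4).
Σ a^n = 1/(1 − a) = 1/837;  first 5 digits = (1, 13, 14, 18, 9)

v_19(a) = 1 ≥ 1, so the series converges in ℤ_19 to 1/(1 − a) = 1/(1 − (-836)) = 1/837. Expand this rational in ℤ_19: compute digits iteratively via d_i = x_i mod 19, x_{i+1} = (x_i − d_i)/19. The first 5 digits are (1, 13, 14, 18, 9).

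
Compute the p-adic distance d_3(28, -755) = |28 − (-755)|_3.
d_3(28, -755) = 1/27

Step 1 — x − y = 28 − (-755) = 783. Step 2 — v_3(783) = 3 (factor: 783 = (3^3 · 29); the sign does not affect v_p). Step 3 — |x − y|_3 = 3^{-3} = 1/27.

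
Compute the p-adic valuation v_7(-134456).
v_7(-134456) = 5

v_7(n) is the largest exponent k such that 7^k divides n. Factor out: -134456 = -7^5 · 8. (Sign doesn't affect v_p.) So v_7(-134456) = 5.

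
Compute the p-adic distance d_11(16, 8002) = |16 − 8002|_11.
d_11(16, 8002) = 1/1331

Step 1 — x − y = 16 − 8002 = -7986. Step 2 — v_11(-7986) = 3 (factor: -7986 = −(11^3 · 6); the sign does not affect v_p). Step 3 — |x − y|_11 = 11^{-3} = 1/1331.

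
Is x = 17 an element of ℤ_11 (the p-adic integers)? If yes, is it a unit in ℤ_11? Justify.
x ∈ ℤ_11^× (unit); v_11(x) = 0

ℤ_11 = {x ∈ ℚ_11 : v_11(x) ≥ 0} and ℤ_11^× = {x ∈ ℤ_11 : v_11(x) = 0}. Here v_11(17) = v_11(num) − v_11(den) = 0; compare against these criteria.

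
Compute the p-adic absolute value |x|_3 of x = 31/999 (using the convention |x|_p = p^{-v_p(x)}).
|31/999|_3 = 27

Step 1 — compute v_3(x) by factoring powers of 3 out of the numerator and denominator: v_3(31/999) = -3. Step 2 — apply |x|_p = p^{-v_p(x)} = 3^{3} = 27.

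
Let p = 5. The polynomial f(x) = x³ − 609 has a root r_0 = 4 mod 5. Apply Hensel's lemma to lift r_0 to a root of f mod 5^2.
r_1 = 19 (mod 25)

Hensel: r_{i+1} = r_i − f(r_i)/f′(r_i) mod 5^{i+2}, where f′(x) = 3x². Iterate:
  r_0 = 4 (mod 5)
  r_1 = 19 (mod 25)
Final: r = 19 with f(r) ≡ 0 mod 5^2.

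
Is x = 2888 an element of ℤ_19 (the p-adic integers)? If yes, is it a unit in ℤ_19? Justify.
x ∈ ℤ_19 but not a unit; v_19(x) = 2 > 0

ℤ_19 = {x ∈ ℚ_19 : v_19(x) ≥ 0} and ℤ_19^× = {x ∈ ℤ_19 : v_19(x) = 0}. Here v_19(2888) = v_19(num) − v_19(den) = 2; compare against these criteria.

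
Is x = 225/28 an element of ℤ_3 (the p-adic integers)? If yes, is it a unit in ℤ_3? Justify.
x ∈ ℤ_3 but not a unit; v_3(x) = 2 > 0

ℤ_3 = {x ∈ ℚ_3 : v_3(x) ≥ 0} and ℤ_3^× = {x ∈ ℤ_3 : v_3(x) = 0}. Here v_3(225/28) = v_3(num) − v_3(den) = 2; compare against these criteria.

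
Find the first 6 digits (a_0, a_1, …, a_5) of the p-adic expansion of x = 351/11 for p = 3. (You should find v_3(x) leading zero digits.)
(a_0, …, a_5) = (0, 0, 0, 2, 0, 1)

v_3(351/11) = 3, so a_0 = ... = a_2 = 0. Factor out: x = 3^3 · u with u = 13/11 a unit in ℤ_3. Expand u iteratively via a_{v+i} = u_i mod 3, u_{i+1} = (u_i − a_{v+i})/3:
  u_0 = 13/11;  a_3 = 2;  u_1 = (u_0 − 2)/3 = -3/11
  u_1 = -3/11;  a_4 = 0;  u_2 = (u_1 − 0)/3 = -1/11
  u_2 = -1/11;  a_5 = 1;  u_3 = (u_2 − 1)/3 = -4/11
Digits: (0, 0, 0, 2, 0, 1).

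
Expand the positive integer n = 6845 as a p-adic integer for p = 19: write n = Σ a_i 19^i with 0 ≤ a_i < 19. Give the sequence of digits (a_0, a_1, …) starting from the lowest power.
(a_0, a_1, …) = (5, 18, 18)

Repeated division by 19 gives the digits low-to-high: 6845 = 5 + 18·19^1 + 18·19^2. Digit sequence: (5, 18, 18).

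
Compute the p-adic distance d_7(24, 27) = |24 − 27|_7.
d_7(24, 27) = 1

Step 1 — x − y = 24 − 27 = -3. Step 2 — v_7(-3) = 0 (factor: -3 = −(7^0 · 3); the sign does not affect v_p). Step 3 — |x − y|_7 = 7^{0} = 1.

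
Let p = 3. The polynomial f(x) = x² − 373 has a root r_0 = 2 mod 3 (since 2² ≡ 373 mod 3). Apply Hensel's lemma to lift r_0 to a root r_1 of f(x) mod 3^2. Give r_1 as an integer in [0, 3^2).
r_1 = 2 (mod 9)

Hensel's recurrence: r_{i+1} = r_i − f(r_i)·(f′(r_i))^{-1} mod 3^{i+2}, with f′(x) = 2x. Iterate:
  r_0 = 2 (mod 3)
  r_1 = 2 (mod 9)
Final: r_1 = 2, and one checks f(r_1) ≡ 0 mod 3^2.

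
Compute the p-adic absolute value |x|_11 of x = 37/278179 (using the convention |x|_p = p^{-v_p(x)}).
|37/278179|_11 = 14641

Step 1 — compute v_11(x) by factoring powers of 11 out of the numerator and denominator: v_11(37/278179) = -4. Step 2 — apply |x|_p = p^{-v_p(x)} = 11^{4} = 14641.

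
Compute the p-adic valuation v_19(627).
v_19(627) = 1

v_19(n) is the largest exponent k such that 19^k divides n. Factor out: 627 = 19^1 · 33. (Sign doesn't affect v_p.) So v_19(627) = 1.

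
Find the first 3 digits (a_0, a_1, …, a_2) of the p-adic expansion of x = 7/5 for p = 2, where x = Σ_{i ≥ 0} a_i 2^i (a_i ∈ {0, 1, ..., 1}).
(a_0, …, a_2) = (1, 1, 0)

v_2(7/5) = 0 (numerator and denominator both coprime to 2), so x ∈ ℤ_2^×. Compute digits iteratively via a_i = x_i mod 2, x_{i+1} = (x_i − a_i)/2, with x_0 = x:
  x_0 = 7/5;  a_0 = 1;  x_1 = (x_0 − 1)/2 = 1/5
  x_1 = 1/5;  a_1 = 1;  x_2 = (x_1 − 1)/2 = -2/5
  x_2 = -2/5;  a_2 = 0;  x_3 = (x_2 − 0)/2 = -1/5
Digits: (1, 1, 0).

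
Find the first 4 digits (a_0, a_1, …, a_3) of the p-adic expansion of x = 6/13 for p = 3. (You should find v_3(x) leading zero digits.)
(a_0, …, a_3) = (0, 2, 1, 2)

v_3(6/13) = 1, so a_0 = ... = a_0 = 0. Factor out: x = 3^1 · u with u = 2/13 a unit in ℤ_3. Expand u iteratively via a_{v+i} = u_i mod 3, u_{i+1} = (u_i − a_{v+i})/3:
  u_0 = 2/13;  a_1 = 2;  u_1 = (u_0 − 2)/3 = -8/13
  u_1 = -8/13;  a_2 = 1;  u_2 = (u_1 − 1)/3 = -7/13
  u_2 = -7/13;  a_3 = 2;  u_3 = (u_2 − 2)/3 = -11/13
Digits: (0, 2, 1, 2).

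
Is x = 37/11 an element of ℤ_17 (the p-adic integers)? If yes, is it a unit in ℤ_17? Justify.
x ∈ ℤ_17^× (unit); v_17(x) = 0

ℤ_17 = {x ∈ ℚ_17 : v_17(x) ≥ 0} and ℤ_17^× = {x ∈ ℤ_17 : v_17(x) = 0}. Here v_17(37/11) = v_17(num) − v_17(den) = 0; compare against these criteria.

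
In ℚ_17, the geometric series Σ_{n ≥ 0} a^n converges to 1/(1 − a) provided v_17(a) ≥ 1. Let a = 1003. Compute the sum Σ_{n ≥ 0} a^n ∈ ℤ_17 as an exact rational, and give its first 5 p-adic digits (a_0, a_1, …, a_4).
Σ a^n = 1/(1 − a) = -1/1002;  first 5 digits = (1, 8, 16, 2, 5)

v_17(a) = 1 ≥ 1, so the series converges in ℤ_17 to 1/(1 − a) = 1/(1 − 1003) = -1/1002. Expand this rational in ℤ_17: compute digits iteratively via d_i = x_i mod 17, x_{i+1} = (x_i − d_i)/17. The first 5 digits are (1, 8, 16, 2, 5).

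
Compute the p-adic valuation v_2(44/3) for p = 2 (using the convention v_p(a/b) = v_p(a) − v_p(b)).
v_2(44/3) = 2

Factor powers of 2 from the numerator and denominator of the reduced fraction: 44 = 2^2 · 11 and 3 = 2^0 · 3. Apply v_p(a/b) = v_p(a) − v_p(b): v_2(44/3) = 2 − 0 = 2.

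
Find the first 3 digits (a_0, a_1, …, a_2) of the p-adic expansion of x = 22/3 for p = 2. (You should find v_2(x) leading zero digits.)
(a_0, …, a_2) = (0, 1, 0)

v_2(22/3) = 1, so a_0 = ... = a_0 = 0. Factor out: x = 2^1 · u with u = 11/3 a unit in ℤ_2. Expand u iteratively via a_{v+i} = u_i mod 2, u_{i+1} = (u_i − a_{v+i})/2:
  u_0 = 11/3;  a_1 = 1;  u_1 = (u_0 − 1)/2 = 4/3
  u_1 = 4/3;  a_2 = 0;  u_2 = (u_1 − 0)/2 = 2/3
Digits: (0, 1, 0).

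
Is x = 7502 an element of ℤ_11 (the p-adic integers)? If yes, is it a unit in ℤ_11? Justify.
x ∈ ℤ_11 but not a unit; v_11(x) = 2 > 0

ℤ_11 = {x ∈ ℚ_11 : v_11(x) ≥ 0} and ℤ_11^× = {x ∈ ℤ_11 : v_11(x) = 0}. Here v_11(7502) = v_11(num) − v_11(den) = 2; compare against these criteria.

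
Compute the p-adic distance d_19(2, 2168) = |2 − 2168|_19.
d_19(2, 2168) = 1/361

Step 1 — x − y = 2 − 2168 = -2166. Step 2 — v_19(-2166) = 2 (factor: -2166 = −(19^2 · 6); the sign does not affect v_p). Step 3 — |x − y|_19 = 19^{-2} = 1/361.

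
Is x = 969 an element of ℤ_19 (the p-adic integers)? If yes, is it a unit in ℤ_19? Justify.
x ∈ ℤ_19 but not a unit; v_19(x) = 1 > 0

ℤ_19 = {x ∈ ℚ_19 : v_19(x) ≥ 0} and ℤ_19^× = {x ∈ ℤ_19 : v_19(x) = 0}. Here v_19(969) = v_19(num) − v_19(den) = 1; compare against these criteria.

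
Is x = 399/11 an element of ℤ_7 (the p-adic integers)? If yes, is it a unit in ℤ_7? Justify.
x ∈ ℤ_7 but not a unit; v_7(x) = 1 > 0

ℤ_7 = {x ∈ ℚ_7 : v_7(x) ≥ 0} and ℤ_7^× = {x ∈ ℤ_7 : v_7(x) = 0}. Here v_7(399/11) = v_7(num) − v_7(den) = 1; compare against these criteria.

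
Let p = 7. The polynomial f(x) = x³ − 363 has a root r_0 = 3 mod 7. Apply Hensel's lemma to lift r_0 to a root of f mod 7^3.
r_2 = 304 (mod 343)

Hensel: r_{i+1} = r_i − f(r_i)/f′(r_i) mod 7^{i+2}, where f′(x) = 3x². Iterate:
  r_0 = 3 (mod 7)
  r_1 = 10 (mod 49)
  r_2 = 304 (mod 343)
Final: r = 304 with f(r) ≡ 0 mod 7^3.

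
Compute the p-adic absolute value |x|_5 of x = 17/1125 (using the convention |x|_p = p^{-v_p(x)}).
|17/1125|_5 = 125

Step 1 — compute v_5(x) by factoring powers of 5 out of the numerator and denominator: v_5(17/1125) = -3. Step 2 — apply |x|_p = p^{-v_p(x)} = 5^{3} = 125.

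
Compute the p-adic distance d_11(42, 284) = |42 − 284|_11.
d_11(42, 284) = 1/121

Step 1 — x − y = 42 − 284 = -242. Step 2 — v_11(-242) = 2 (factor: -242 = −(11^2 · 2); the sign does not affect v_p). Step 3 — |x − y|_11 = 11^{-2} = 1/121.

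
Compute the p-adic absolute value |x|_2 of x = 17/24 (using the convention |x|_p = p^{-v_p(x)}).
|17/24|_2 = 8

Step 1 — compute v_2(x) by factoring powers of 2 out of the numerator and denominator: v_2(17/24) = -3. Step 2 — apply |x|_p = p^{-v_p(x)} = 2^{3} = 8.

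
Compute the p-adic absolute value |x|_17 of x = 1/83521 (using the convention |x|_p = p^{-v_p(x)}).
|1/83521|_17 = 83521

Step 1 — compute v_17(x) by factoring powers of 17 out of the numerator and denominator: v_17(1/83521) = -4. Step 2 — apply |x|_p = p^{-v_p(x)} = 17^{4} = 83521.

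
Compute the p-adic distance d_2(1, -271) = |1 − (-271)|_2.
d_2(1, -271) = 1/16

Step 1 — x − y = 1 − (-271) = 272. Step 2 — v_2(272) = 4 (factor: 272 = (2^4 · 17); the sign does not affect v_p). Step 3 — |x − y|_2 = 2^{-4} = 1/16.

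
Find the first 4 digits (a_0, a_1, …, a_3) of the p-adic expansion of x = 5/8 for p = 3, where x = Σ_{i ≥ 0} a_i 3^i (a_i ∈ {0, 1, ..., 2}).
(a_0, …, a_3) = (1, 1, 0, 1)

v_3(5/8) = 0 (numerator and denominator both coprime to 3), so x ∈ ℤ_3^×. Compute digits iteratively via a_i = x_i mod 3, x_{i+1} = (x_i − a_i)/3, with x_0 = x:
  x_0 = 5/8;  a_0 = 1;  x_1 = (x_0 − 1)/3 = -1/8
  x_1 = -1/8;  a_1 = 1;  x_2 = (x_1 − 1)/3 = -3/8
  x_2 = -3/8;  a_2 = 0;  x_3 = (x_2 − 0)/3 = -1/8
  x_3 = -1/8;  a_3 = 1;  x_4 = (x_3 − 1)/3 = -3/8
Digits: (1, 1, 0, 1).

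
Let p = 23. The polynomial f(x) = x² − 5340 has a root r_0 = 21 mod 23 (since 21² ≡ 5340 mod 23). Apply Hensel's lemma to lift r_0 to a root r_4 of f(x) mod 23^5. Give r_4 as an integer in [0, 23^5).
r_4 = 2572778 (mod 6436343)

Hensel's recurrence: r_{i+1} = r_i − f(r_i)·(f′(r_i))^{-1} mod 23^{i+2}, with f′(x) = 2x. Iterate:
  r_0 = 21 (mod 23)
  r_1 = 251 (mod 529)
  r_2 = 5541 (mod 12167)
  r_3 = 54209 (mod 279841)
  r_4 = 2572778 (mod 6436343)
Final: r_4 = 2572778, and one checks f(r_4) ≡ 0 mod 23^5.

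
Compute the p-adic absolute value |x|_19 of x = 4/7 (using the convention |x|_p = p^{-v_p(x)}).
|4/7|_19 = 1

Step 1 — compute v_19(x) by factoring powers of 19 out of the numerator and denominator: v_19(4/7) = 0. Step 2 — apply |x|_p = p^{-v_p(x)} = 19^{0} = 1.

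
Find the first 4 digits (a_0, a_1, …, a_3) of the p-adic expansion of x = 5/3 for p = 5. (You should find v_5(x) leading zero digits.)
(a_0, …, a_3) = (0, 2, 3, 1)

v_5(5/3) = 1, so a_0 = ... = a_0 = 0. Factor out: x = 5^1 · u with u = 1/3 a unit in ℤ_5. Expand u iteratively via a_{v+i} = u_i mod 5, u_{i+1} = (u_i − a_{v+i})/5:
  u_0 = 1/3;  a_1 = 2;  u_1 = (u_0 − 2)/5 = -1/3
  u_1 = -1/3;  a_2 = 3;  u_2 = (u_1 − 3)/5 = -2/3
  u_2 = -2/3;  a_3 = 1;  u_3 = (u_2 − 1)/5 = -1/3
Digits: (0, 2, 3, 1).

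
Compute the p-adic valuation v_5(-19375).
v_5(-19375) = 4

v_5(n) is the largest exponent k such that 5^k divides n. Factor out: -19375 = -5^4 · 31. (Sign doesn't affect v_p.) So v_5(-19375) = 4.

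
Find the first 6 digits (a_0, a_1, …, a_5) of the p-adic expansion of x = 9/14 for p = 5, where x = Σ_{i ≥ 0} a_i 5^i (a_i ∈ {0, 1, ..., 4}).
(a_0, …, a_5) = (1, 1, 3, 4, 3, 1)

v_5(9/14) = 0 (numerator and denominator both coprime to 5), so x ∈ ℤ_5^×. Compute digits iteratively via a_i = x_i mod 5, x_{i+1} = (x_i − a_i)/5, with x_0 = x:
  x_0 = 9/14;  a_0 = 1;  x_1 = (x_0 − 1)/5 = -1/14
  x_1 = -1/14;  a_1 = 1;  x_2 = (x_1 − 1)/5 = -3/14
  x_2 = -3/14;  a_2 = 3;  x_3 = (x_2 − 3)/5 = -9/14
  x_3 = -9/14;  a_3 = 4;  x_4 = (x_3 − 4)/5 = -13/14
  x_4 = -13/14;  a_4 = 3;  x_5 = (x_4 − 3)/5 = -11/14
  x_5 = -11/14;  a_5 = 1;  x_6 = (x_5 − 1)/5 = -5/14
Digits: (1, 1, 3, 4, 3, 1).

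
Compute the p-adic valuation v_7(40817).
v_7(40817) = 4

v_7(n) is the largest exponent k such that 7^k divides n. Factor out: 40817 = 7^4 · 17. (Sign doesn't affect v_p.) So v_7(40817) = 4.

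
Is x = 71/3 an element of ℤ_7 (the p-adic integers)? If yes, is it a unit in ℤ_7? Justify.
x ∈ ℤ_7^× (unit); v_7(x) = 0

ℤ_7 = {x ∈ ℚ_7 : v_7(x) ≥ 0} and ℤ_7^× = {x ∈ ℤ_7 : v_7(x) = 0}. Here v_7(71/3) = v_7(num) − v_7(den) = 0; compare against these criteria.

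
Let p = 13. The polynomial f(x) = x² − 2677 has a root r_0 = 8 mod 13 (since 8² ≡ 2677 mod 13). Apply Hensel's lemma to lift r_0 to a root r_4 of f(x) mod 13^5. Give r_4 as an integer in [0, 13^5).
r_4 = 18117 (mod 371293)

Hensel's recurrence: r_{i+1} = r_i − f(r_i)·(f′(r_i))^{-1} mod 13^{i+2}, with f′(x) = 2x. Iterate:
  r_0 = 8 (mod 13)
  r_1 = 34 (mod 169)
  r_2 = 541 (mod 2197)
  r_3 = 18117 (mod 28561)
  r_4 = 18117 (mod 371293)
Final: r_4 = 18117, and one checks f(r_4) ≡ 0 mod 13^5.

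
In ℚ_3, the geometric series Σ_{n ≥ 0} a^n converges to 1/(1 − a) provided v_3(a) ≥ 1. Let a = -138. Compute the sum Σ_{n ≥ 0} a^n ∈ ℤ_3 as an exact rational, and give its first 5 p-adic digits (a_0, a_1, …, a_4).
Σ a^n = 1/(1 − a) = 1/139;  first 5 digits = (1, 2, 0, 0, 0)

v_3(a) = 1 ≥ 1, so the series converges in ℤ_3 to 1/(1 − a) = 1/(1 − (-138)) = 1/139. Expand this rational in ℤ_3: compute digits iteratively via d_i = x_i mod 3, x_{i+1} = (x_i − d_i)/3. The first 5 digits are (1, 2, 0, 0, 0).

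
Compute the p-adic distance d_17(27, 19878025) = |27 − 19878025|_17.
d_17(27, 19878025) = 1/1419857

Step 1 — x − y = 27 − 19878025 = -19877998. Step 2 — v_17(-19877998) = 5 (factor: -19877998 = −(17^5 · 14); the sign does not affect v_p). Step 3 — |x − y|_17 = 17^{-5} = 1/1419857.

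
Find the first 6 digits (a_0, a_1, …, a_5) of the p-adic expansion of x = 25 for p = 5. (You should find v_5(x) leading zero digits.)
(a_0, …, a_5) = (0, 0, 1, 0, 0, 0)

v_5(25) = 2, so a_0 = ... = a_1 = 0. Factor out: x = 5^2 · u with u = 1 a unit in ℤ_5. Expand u iteratively via a_{v+i} = u_i mod 5, u_{i+1} = (u_i − a_{v+i})/5:
  u_0 = 1;  a_2 = 1;  u_1 = (u_0 − 1)/5 = 0
  u_1 = 0;  a_3 = 0;  u_2 = (u_1 − 0)/5 = 0
  u_2 = 0;  a_4 = 0;  u_3 = (u_2 − 0)/5 = 0
  u_3 = 0;  a_5 = 0;  u_4 = (u_3 − 0)/5 = 0
Digits: (0, 0, 1, 0, 0, 0).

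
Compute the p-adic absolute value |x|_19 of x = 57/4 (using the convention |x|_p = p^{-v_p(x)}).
|57/4|_19 = 1/19

Step 1 — compute v_19(x) by factoring powers of 19 out of the numerator and denominator: v_19(57/4) = 1. Step 2 — apply |x|_p = p^{-v_p(x)} = 19^{-1} = 1/19.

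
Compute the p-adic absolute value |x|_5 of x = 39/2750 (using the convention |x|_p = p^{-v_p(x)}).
|39/2750|_5 = 125

Step 1 — compute v_5(x) by factoring powers of 5 out of the numerator and denominator: v_5(39/2750) = -3. Step 2 — apply |x|_p = p^{-v_p(x)} = 5^{3} = 125.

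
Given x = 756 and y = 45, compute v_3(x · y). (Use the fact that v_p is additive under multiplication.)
v_3(34020) = 5

v_p(x) = 3 (factor: 756 = 3^3 · 28); v_p(y) = 2 (factor: 45 = 3^2 · 5). Additivity: v_p(xy) = v_p(x) + v_p(y) = 3 + 2 = 5. (Direct check: xy = 34020 = 3^5 · (140).)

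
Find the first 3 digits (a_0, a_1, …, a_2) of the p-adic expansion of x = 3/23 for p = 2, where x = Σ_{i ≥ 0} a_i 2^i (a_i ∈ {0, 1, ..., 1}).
(a_0, …, a_2) = (1, 0, 1)

v_2(3/23) = 0 (numerator and denominator both coprime to 2), so x ∈ ℤ_2^×. Compute digits iteratively via a_i = x_i mod 2, x_{i+1} = (x_i − a_i)/2, with x_0 = x:
  x_0 = 3/23;  a_0 = 1;  x_1 = (x_0 − 1)/2 = -10/23
  x_1 = -10/23;  a_1 = 0;  x_2 = (x_1 − 0)/2 = -5/23
  x_2 = -5/23;  a_2 = 1;  x_3 = (x_2 − 1)/2 = -14/23
Digits: (1, 0, 1).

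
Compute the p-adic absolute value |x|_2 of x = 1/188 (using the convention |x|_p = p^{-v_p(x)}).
|1/188|_2 = 4

Step 1 — compute v_2(x) by factoring powers of 2 out of the numerator and denominator: v_2(1/188) = -2. Step 2 — apply |x|_p = p^{-v_p(x)} = 2^{2} = 4.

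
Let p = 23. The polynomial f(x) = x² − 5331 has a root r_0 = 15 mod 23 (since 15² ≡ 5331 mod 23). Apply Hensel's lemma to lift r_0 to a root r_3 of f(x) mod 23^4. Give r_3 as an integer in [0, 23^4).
r_3 = 46314 (mod 279841)

Hensel's recurrence: r_{i+1} = r_i − f(r_i)·(f′(r_i))^{-1} mod 23^{i+2}, with f′(x) = 2x. Iterate:
  r_0 = 15 (mod 23)
  r_1 = 291 (mod 529)
  r_2 = 9813 (mod 12167)
  r_3 = 46314 (mod 279841)
Final: r_3 = 46314, and one checks f(r_3) ≡ 0 mod 23^4.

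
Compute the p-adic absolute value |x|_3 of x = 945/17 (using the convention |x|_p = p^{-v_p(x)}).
|945/17|_3 = 1/27

Step 1 — compute v_3(x) by factoring powers of 3 out of the numerator and denominator: v_3(945/17) = 3. Step 2 — apply |x|_p = p^{-v_p(x)} = 3^{-3} = 1/27.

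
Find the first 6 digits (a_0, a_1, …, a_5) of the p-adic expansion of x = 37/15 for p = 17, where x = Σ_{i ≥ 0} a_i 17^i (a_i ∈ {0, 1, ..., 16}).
(a_0, …, a_5) = (7, 2, 1, 9, 4, 2)

v_17(37/15) = 0 (numerator and denominator both coprime to 17), so x ∈ ℤ_17^×. Compute digits iteratively via a_i = x_i mod 17, x_{i+1} = (x_i − a_i)/17, with x_0 = x:
  x_0 = 37/15;  a_0 = 7;  x_1 = (x_0 − 7)/17 = -4/15
  x_1 = -4/15;  a_1 = 2;  x_2 = (x_1 − 2)/17 = -2/15
  x_2 = -2/15;  a_2 = 1;  x_3 = (x_2 − 1)/17 = -1/15
  x_3 = -1/15;  a_3 = 9;  x_4 = (x_3 − 9)/17 = -8/15
  x_4 = -8/15;  a_4 = 4;  x_5 = (x_4 − 4)/17 = -4/15
  x_5 = -4/15;  a_5 = 2;  x_6 = (x_5 − 2)/17 = -2/15
Digits: (7, 2, 1, 9, 4, 2).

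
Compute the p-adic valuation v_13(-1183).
v_13(-1183) = 2

v_13(n) is the largest exponent k such that 13^k divides n. Factor out: -1183 = -13^2 · 7. (Sign doesn't affect v_p.) So v_13(-1183) = 2.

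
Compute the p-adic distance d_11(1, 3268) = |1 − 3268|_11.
d_11(1, 3268) = 1/121

Step 1 — x − y = 1 − 3268 = -3267. Step 2 — v_11(-3267) = 2 (factor: -3267 = −(11^2 · 27); the sign does not affect v_p). Step 3 — |x − y|_11 = 11^{-2} = 1/121.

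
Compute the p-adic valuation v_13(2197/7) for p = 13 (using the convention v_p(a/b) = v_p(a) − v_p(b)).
v_13(2197/7) = 3

Factor powers of 13 from the numerator and denominator of the reduced fraction: 2197 = 13^3 · 1 and 7 = 13^0 · 7. Apply v_p(a/b) = v_p(a) − v_p(b): v_13(2197/7) = 3 − 0 = 3.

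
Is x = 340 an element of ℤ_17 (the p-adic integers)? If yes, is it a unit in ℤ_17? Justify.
x ∈ ℤ_17 but not a unit; v_17(x) = 1 > 0

ℤ_17 = {x ∈ ℚ_17 : v_17(x) ≥ 0} and ℤ_17^× = {x ∈ ℤ_17 : v_17(x) = 0}. Here v_17(340) = v_17(num) − v_17(den) = 1; compare against these criteria.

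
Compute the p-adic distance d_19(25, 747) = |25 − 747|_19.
d_19(25, 747) = 1/361

Step 1 — x − y = 25 − 747 = -722. Step 2 — v_19(-722) = 2 (factor: -722 = −(19^2 · 2); the sign does not affect v_p). Step 3 — |x − y|_19 = 19^{-2} = 1/361.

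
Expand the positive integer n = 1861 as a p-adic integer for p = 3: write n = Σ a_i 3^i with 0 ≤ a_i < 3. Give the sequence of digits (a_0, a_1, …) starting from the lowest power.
(a_0, a_1, …) = (1, 2, 2, 2, 1, 1, 2)

Repeated division by 3 gives the digits low-to-high: 1861 = 1 + 2·3^1 + 2·3^2 + 2·3^3 + 1·3^4 + 1·3^5 + 2·3^6. Digit sequence: (1, 2, 2, 2, 1, 1, 2).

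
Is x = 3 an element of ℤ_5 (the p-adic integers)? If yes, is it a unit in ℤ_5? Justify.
x ∈ ℤ_5^× (unit); v_5(x) = 0

ℤ_5 = {x ∈ ℚ_5 : v_5(x) ≥ 0} and ℤ_5^× = {x ∈ ℤ_5 : v_5(x) = 0}. Here v_5(3) = v_5(num) − v_5(den) = 0; compare against these criteria.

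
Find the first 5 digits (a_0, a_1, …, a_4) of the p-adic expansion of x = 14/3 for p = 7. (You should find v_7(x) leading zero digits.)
(a_0, …, a_4) = (0, 3, 2, 2, 2)

v_7(14/3) = 1, so a_0 = ... = a_0 = 0. Factor out: x = 7^1 · u with u = 2/3 a unit in ℤ_7. Expand u iteratively via a_{v+i} = u_i mod 7, u_{i+1} = (u_i − a_{v+i})/7:
  u_0 = 2/3;  a_1 = 3;  u_1 = (u_0 − 3)/7 = -1/3
  u_1 = -1/3;  a_2 = 2;  u_2 = (u_1 − 2)/7 = -1/3
  u_2 = -1/3;  a_3 = 2;  u_3 = (u_2 − 2)/7 = -1/3
  u_3 = -1/3;  a_4 = 2;  u_4 = (u_3 − 2)/7 = -1/3
Digits: (0, 3, 2, 2, 2).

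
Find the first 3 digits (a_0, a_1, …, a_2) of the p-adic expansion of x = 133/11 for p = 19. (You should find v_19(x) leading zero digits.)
(a_0, …, a_2) = (0, 11, 15)

v_19(133/11) = 1, so a_0 = ... = a_0 = 0. Factor out: x = 19^1 · u with u = 7/11 a unit in ℤ_19. Expand u iteratively via a_{v+i} = u_i mod 19, u_{i+1} = (u_i − a_{v+i})/19:
  u_0 = 7/11;  a_1 = 11;  u_1 = (u_0 − 11)/19 = -6/11
  u_1 = -6/11;  a_2 = 15;  u_2 = (u_1 − 15)/19 = -9/11
Digits: (0, 11, 15).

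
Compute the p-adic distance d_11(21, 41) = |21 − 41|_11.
d_11(21, 41) = 1

Step 1 — x − y = 21 − 41 = -20. Step 2 — v_11(-20) = 0 (factor: -20 = −(11^0 · 20); the sign does not affect v_p). Step 3 — |x − y|_11 = 11^{0} = 1.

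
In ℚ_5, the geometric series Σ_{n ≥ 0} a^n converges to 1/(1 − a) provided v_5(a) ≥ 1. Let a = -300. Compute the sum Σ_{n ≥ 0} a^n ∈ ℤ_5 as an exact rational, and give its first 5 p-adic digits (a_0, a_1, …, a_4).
Σ a^n = 1/(1 − a) = 1/301;  first 5 digits = (1, 0, 3, 2, 3)

v_5(a) = 2 ≥ 1, so the series converges in ℤ_5 to 1/(1 − a) = 1/(1 − (-300)) = 1/301. Expand this rational in ℤ_5: compute digits iteratively via d_i = x_i mod 5, x_{i+1} = (x_i − d_i)/5. The first 5 digits are (1, 0, 3, 2, 3).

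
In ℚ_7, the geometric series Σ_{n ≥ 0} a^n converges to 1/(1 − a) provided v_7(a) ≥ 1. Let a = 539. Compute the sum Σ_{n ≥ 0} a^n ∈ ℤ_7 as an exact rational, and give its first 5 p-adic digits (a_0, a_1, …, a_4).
Σ a^n = 1/(1 − a) = -1/538;  first 5 digits = (1, 0, 4, 1, 2)

v_7(a) = 2 ≥ 1, so the series converges in ℤ_7 to 1/(1 − a) = 1/(1 − 539) = -1/538. Expand this rational in ℤ_7: compute digits iteratively via d_i = x_i mod 7, x_{i+1} = (x_i − d_i)/7. The first 5 digits are (1, 0, 4, 1, 2).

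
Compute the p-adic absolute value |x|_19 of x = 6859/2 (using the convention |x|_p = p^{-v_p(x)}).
|6859/2|_19 = 1/6859

Step 1 — compute v_19(x) by factoring powers of 19 out of the numerator and denominator: v_19(6859/2) = 3. Step 2 — apply |x|_p = p^{-v_p(x)} = 19^{-3} = 1/6859.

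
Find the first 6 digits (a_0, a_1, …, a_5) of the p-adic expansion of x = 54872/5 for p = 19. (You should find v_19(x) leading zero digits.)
(a_0, …, a_5) = (0, 0, 0, 13, 7, 11)

v_19(54872/5) = 3, so a_0 = ... = a_2 = 0. Factor out: x = 19^3 · u with u = 8/5 a unit in ℤ_19. Expand u iteratively via a_{v+i} = u_i mod 19, u_{i+1} = (u_i − a_{v+i})/19:
  u_0 = 8/5;  a_3 = 13;  u_1 = (u_0 − 13)/19 = -3/5
  u_1 = -3/5;  a_4 = 7;  u_2 = (u_1 − 7)/19 = -2/5
  u_2 = -2/5;  a_5 = 11;  u_3 = (u_2 − 11)/19 = -3/5
Digits: (0, 0, 0, 13, 7, 11).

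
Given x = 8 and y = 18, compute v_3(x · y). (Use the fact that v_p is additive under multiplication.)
v_3(144) = 2

v_p(x) = 0 (factor: 8 = 3^0 · 8); v_p(y) = 2 (factor: 18 = 3^2 · 2). Additivity: v_p(xy) = v_p(x) + v_p(y) = 0 + 2 = 2. (Direct check: xy = 144 = 3^2 · (16).)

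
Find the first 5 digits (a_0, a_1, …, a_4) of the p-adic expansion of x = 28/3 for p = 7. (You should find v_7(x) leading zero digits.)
(a_0, …, a_4) = (0, 6, 4, 4, 4)

v_7(28/3) = 1, so a_0 = ... = a_0 = 0. Factor out: x = 7^1 · u with u = 4/3 a unit in ℤ_7. Expand u iteratively via a_{v+i} = u_i mod 7, u_{i+1} = (u_i − a_{v+i})/7:
  u_0 = 4/3;  a_1 = 6;  u_1 = (u_0 − 6)/7 = -2/3
  u_1 = -2/3;  a_2 = 4;  u_2 = (u_1 − 4)/7 = -2/3
  u_2 = -2/3;  a_3 = 4;  u_3 = (u_2 − 4)/7 = -2/3
  u_3 = -2/3;  a_4 = 4;  u_4 = (u_3 − 4)/7 = -2/3
Digits: (0, 6, 4, 4, 4).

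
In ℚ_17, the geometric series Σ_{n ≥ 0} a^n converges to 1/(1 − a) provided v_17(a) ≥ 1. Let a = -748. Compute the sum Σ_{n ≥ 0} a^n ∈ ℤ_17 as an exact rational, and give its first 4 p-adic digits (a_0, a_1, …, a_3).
Σ a^n = 1/(1 − a) = 1/749;  first 4 digits = (1, 7, 12, 14)

v_17(a) = 1 ≥ 1, so the series converges in ℤ_17 to 1/(1 − a) = 1/(1 − (-748)) = 1/749. Expand this rational in ℤ_17: compute digits iteratively via d_i = x_i mod 17, x_{i+1} = (x_i − d_i)/17. The first 4 digits are (1, 7, 12, 14).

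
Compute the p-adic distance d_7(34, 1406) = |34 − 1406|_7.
d_7(34, 1406) = 1/343

Step 1 — x − y = 34 − 1406 = -1372. Step 2 — v_7(-1372) = 3 (factor: -1372 = −(7^3 · 4); the sign does not affect v_p). Step 3 — |x − y|_7 = 7^{-3} = 1/343.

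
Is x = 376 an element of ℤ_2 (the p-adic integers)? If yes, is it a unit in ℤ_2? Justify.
x ∈ ℤ_2 but not a unit; v_2(x) = 3 > 0

ℤ_2 = {x ∈ ℚ_2 : v_2(x) ≥ 0} and ℤ_2^× = {x ∈ ℤ_2 : v_2(x) = 0}. Here v_2(376) = v_2(num) − v_2(den) = 3; compare against these criteria.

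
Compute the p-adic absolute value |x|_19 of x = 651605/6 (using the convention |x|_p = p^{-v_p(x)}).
|651605/6|_19 = 1/130321

Step 1 — compute v_19(x) by factoring powers of 19 out of the numerator and denominator: v_19(651605/6) = 4. Step 2 — apply |x|_p = p^{-v_p(x)} = 19^{-4} = 1/130321.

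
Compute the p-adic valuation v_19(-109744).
v_19(-109744) = 3

v_19(n) is the largest exponent k such that 19^k divides n. Factor out: -109744 = -19^3 · 16. (Sign doesn't affect v_p.) So v_19(-109744) = 3.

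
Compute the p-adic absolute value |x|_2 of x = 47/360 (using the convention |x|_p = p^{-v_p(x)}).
|47/360|_2 = 8

Step 1 — compute v_2(x) by factoring powers of 2 out of the numerator and denominator: v_2(47/360) = -3. Step 2 — apply |x|_p = p^{-v_p(x)} = 2^{3} = 8.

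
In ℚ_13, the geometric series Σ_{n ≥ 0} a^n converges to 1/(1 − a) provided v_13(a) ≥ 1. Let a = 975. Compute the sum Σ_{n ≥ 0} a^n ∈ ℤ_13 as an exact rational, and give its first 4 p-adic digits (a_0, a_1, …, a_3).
Σ a^n = 1/(1 − a) = -1/974;  first 4 digits = (1, 10, 1, 3)

v_13(a) = 1 ≥ 1, so the series converges in ℤ_13 to 1/(1 − a) = 1/(1 − 975) = -1/974. Expand this rational in ℤ_13: compute digits iteratively via d_i = x_i mod 13, x_{i+1} = (x_i − d_i)/13. The first 4 digits are (1, 10, 1, 3).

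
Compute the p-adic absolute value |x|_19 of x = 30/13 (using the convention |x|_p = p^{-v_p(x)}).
|30/13|_19 = 1

Step 1 — compute v_19(x) by factoring powers of 19 out of the numerator and denominator: v_19(30/13) = 0. Step 2 — apply |x|_p = p^{-v_p(x)} = 19^{0} = 1.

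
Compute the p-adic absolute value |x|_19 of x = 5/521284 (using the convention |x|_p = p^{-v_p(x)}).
|5/521284|_19 = 130321

Step 1 — compute v_19(x) by factoring powers of 19 out of the numerator and denominator: v_19(5/521284) = -4. Step 2 — apply |x|_p = p^{-v_p(x)} = 19^{4} = 130321.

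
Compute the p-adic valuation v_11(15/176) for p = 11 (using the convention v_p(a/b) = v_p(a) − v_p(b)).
v_11(15/176) = -1

Factor powers of 11 from the numerator and denominator of the reduced fraction: 15 = 11^0 · 15 and 176 = 11^1 · 16. Apply v_p(a/b) = v_p(a) − v_p(b): v_11(15/176) = 0 − 1 = -1.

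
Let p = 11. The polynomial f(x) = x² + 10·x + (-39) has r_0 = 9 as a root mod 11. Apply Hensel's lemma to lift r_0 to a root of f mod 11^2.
r_1 = 108 (mod 121)

Hensel: r_{i+1} = r_i − f(r_i)·(f′(r_i))^{-1} mod 11^{i+2}, f′(x) = 2x + 10. Iterate:
  r_0 = 9 (mod 11)
  r_1 = 108 (mod 121)
Final: r = 108 satisfies f(r) ≡ 0 mod 11^2.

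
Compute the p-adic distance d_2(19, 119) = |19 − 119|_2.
d_2(19, 119) = 1/4

Step 1 — x − y = 19 − 119 = -100. Step 2 — v_2(-100) = 2 (factor: -100 = −(2^2 · 25); the sign does not affect v_p). Step 3 — |x − y|_2 = 2^{-2} = 1/4.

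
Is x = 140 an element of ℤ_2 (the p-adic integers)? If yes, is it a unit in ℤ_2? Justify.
x ∈ ℤ_2 but not a unit; v_2(x) = 2 > 0

ℤ_2 = {x ∈ ℚ_2 : v_2(x) ≥ 0} and ℤ_2^× = {x ∈ ℤ_2 : v_2(x) = 0}. Here v_2(140) = v_2(num) − v_2(den) = 2; compare against these criteria.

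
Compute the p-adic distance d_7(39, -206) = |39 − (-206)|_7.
d_7(39, -206) = 1/49

Step 1 — x − y = 39 − (-206) = 245. Step 2 — v_7(245) = 2 (factor: 245 = (7^2 · 5); the sign does not affect v_p). Step 3 — |x − y|_7 = 7^{-2} = 1/49.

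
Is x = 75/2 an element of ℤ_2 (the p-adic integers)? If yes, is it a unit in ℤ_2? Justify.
x ∉ ℤ_2 (v_2(x) = -1 < 0)

ℤ_2 = {x ∈ ℚ_2 : v_2(x) ≥ 0} and ℤ_2^× = {x ∈ ℤ_2 : v_2(x) = 0}. Here v_2(75/2) = v_2(num) − v_2(den) = -1; compare against these criteria.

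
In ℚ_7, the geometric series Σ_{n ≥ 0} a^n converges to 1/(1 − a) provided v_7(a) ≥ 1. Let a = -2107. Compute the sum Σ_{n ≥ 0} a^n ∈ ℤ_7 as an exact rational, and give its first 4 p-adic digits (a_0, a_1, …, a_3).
Σ a^n = 1/(1 − a) = 1/2108;  first 4 digits = (1, 0, 6, 0)

v_7(a) = 2 ≥ 1, so the series converges in ℤ_7 to 1/(1 − a) = 1/(1 − (-2107)) = 1/2108. Expand this rational in ℤ_7: compute digits iteratively via d_i = x_i mod 7, x_{i+1} = (x_i − d_i)/7. The first 4 digits are (1, 0, 6, 0).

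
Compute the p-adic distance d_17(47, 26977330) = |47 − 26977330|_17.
d_17(47, 26977330) = 1/1419857

Step 1 — x − y = 47 − 26977330 = -26977283. Step 2 — v_17(-26977283) = 5 (factor: -26977283 = −(17^5 · 19); the sign does not affect v_p). Step 3 — |x − y|_17 = 17^{-5} = 1/1419857.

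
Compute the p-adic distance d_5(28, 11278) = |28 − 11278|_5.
d_5(28, 11278) = 1/625

Step 1 — x − y = 28 − 11278 = -11250. Step 2 — v_5(-11250) = 4 (factor: -11250 = −(5^4 · 18); the sign does not affect v_p). Step 3 — |x − y|_5 = 5^{-4} = 1/625.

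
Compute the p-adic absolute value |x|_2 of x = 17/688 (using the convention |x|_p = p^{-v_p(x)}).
|17/688|_2 = 16

Step 1 — compute v_2(x) by factoring powers of 2 out of the numerator and denominator: v_2(17/688) = -4. Step 2 — apply |x|_p = p^{-v_p(x)} = 2^{4} = 16.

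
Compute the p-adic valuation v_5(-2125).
v_5(-2125) = 3

v_5(n) is the largest exponent k such that 5^k divides n. Factor out: -2125 = -5^3 · 17. (Sign doesn't affect v_p.) So v_5(-2125) = 3.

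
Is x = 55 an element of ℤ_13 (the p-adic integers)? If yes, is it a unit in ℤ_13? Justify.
x ∈ ℤ_13^× (unit); v_13(x) = 0

ℤ_13 = {x ∈ ℚ_13 : v_13(x) ≥ 0} and ℤ_13^× = {x ∈ ℤ_13 : v_13(x) = 0}. Here v_13(55) = v_13(num) − v_13(den) = 0; compare against these criteria.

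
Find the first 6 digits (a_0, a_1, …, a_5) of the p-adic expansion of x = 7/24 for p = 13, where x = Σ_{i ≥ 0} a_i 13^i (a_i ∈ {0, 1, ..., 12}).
(a_0, …, a_5) = (3, 9, 2, 9, 2, 9)

v_13(7/24) = 0 (numerator and denominator both coprime to 13), so x ∈ ℤ_13^×. Compute digits iteratively via a_i = x_i mod 13, x_{i+1} = (x_i − a_i)/13, with x_0 = x:
  x_0 = 7/24;  a_0 = 3;  x_1 = (x_0 − 3)/13 = -5/24
  x_1 = -5/24;  a_1 = 9;  x_2 = (x_1 − 9)/13 = -17/24
  x_2 = -17/24;  a_2 = 2;  x_3 = (x_2 − 2)/13 = -5/24
  x_3 = -5/24;  a_3 = 9;  x_4 = (x_3 − 9)/13 = -17/24
  x_4 = -17/24;  a_4 = 2;  x_5 = (x_4 − 2)/13 = -5/24
  x_5 = -5/24;  a_5 = 9;  x_6 = (x_5 − 9)/13 = -17/24
Digits: (3, 9, 2, 9, 2, 9).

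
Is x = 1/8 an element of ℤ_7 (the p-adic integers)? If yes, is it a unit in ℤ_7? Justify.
x ∈ ℤ_7^× (unit); v_7(x) = 0

ℤ_7 = {x ∈ ℚ_7 : v_7(x) ≥ 0} and ℤ_7^× = {x ∈ ℤ_7 : v_7(x) = 0}. Here v_7(1/8) = v_7(num) − v_7(den) = 0; compare against these criteria.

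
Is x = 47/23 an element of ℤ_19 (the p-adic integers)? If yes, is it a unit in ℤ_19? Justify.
x ∈ ℤ_19^× (unit); v_19(x) = 0

ℤ_19 = {x ∈ ℚ_19 : v_19(x) ≥ 0} and ℤ_19^× = {x ∈ ℤ_19 : v_19(x) = 0}. Here v_19(47/23) = v_19(num) − v_19(den) = 0; compare against these criteria.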